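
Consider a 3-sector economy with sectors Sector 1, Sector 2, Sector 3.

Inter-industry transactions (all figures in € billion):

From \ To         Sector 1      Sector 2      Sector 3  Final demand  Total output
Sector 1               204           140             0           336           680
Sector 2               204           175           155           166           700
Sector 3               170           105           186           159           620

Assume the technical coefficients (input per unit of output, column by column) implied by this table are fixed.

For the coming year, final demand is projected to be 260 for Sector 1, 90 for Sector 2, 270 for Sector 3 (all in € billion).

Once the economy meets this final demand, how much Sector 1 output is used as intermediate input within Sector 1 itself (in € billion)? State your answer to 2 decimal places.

z_11 = 159.91

Technical coefficients a_ij = z_ij / X_j:
  a_11 = 204/680 = 0.30, a_21 = 204/680 = 0.30, a_31 = 170/680 = 0.25
  a_12 = 140/700 = 0.20, a_22 = 175/700 = 0.25, a_32 = 105/700 = 0.15
  a_13 = 0/620 = 0.00, a_23 = 155/620 = 0.25, a_33 = 186/620 = 0.30
I − A =
  [   0.70    -0.20     0.00]
  [  -0.30     0.75    -0.25]
  [  -0.25    -0.15     0.70]
Cofactors of I−A, C_ij = (−1)^(i+j)·(minor ij) (rows/columns in the sector order above):
  C_11 = (0.75)(0.70) − (-0.25)(-0.15) = 0.4875
  C_12 = −[(-0.30)(0.70) − (-0.25)(-0.25)] = 0.2725
  C_13 = (-0.30)(-0.15) − (0.75)(-0.25) = 0.2325
  C_21 = −[(-0.20)(0.70) − (0.00)(-0.15)] = 0.1400
  C_22 = (0.70)(0.70) − (0.00)(-0.25) = 0.4900
  C_23 = −[(0.70)(-0.15) − (-0.20)(-0.25)] = 0.1550
  C_31 = (-0.20)(-0.25) − (0.00)(0.75) = 0.0500
  C_32 = −[(0.70)(-0.25) − (0.00)(-0.30)] = 0.1750
  C_33 = (0.70)(0.75) − (-0.20)(-0.30) = 0.4650
det(I−A) = Σ_j (I−A)_1j·C_1j = (0.70)(0.4875) + (-0.20)(0.2725) + (0.00)(0.2325) = 0.28675
adj(I−A) = Cᵀ =
  [ 0.4875   0.1400   0.0500]
  [ 0.2725   0.4900   0.1750]
  [ 0.2325   0.1550   0.4650]
(I − A)⁻¹ = adj(I−A) / det(I−A) ≈
  [   1.7001     0.4882     0.1744]
  [   0.9503     1.7088     0.6103]
  [   0.8108     0.5405     1.6216]
First solve x = (I − A)⁻¹ d = adj(I−A)·d / det(I−A); in particular x_1 = (0.4875·260 + 0.1400·90 + 0.0500·270) / 0.28675 = 152.85 / 0.28675 ≈ 533.0427.
Intermediate flow from 1 to 1: z_11 = a_11 · x_1 = 0.30 × 152.85 / 0.28675 = 45.855 / 0.28675 ≈ 159.91.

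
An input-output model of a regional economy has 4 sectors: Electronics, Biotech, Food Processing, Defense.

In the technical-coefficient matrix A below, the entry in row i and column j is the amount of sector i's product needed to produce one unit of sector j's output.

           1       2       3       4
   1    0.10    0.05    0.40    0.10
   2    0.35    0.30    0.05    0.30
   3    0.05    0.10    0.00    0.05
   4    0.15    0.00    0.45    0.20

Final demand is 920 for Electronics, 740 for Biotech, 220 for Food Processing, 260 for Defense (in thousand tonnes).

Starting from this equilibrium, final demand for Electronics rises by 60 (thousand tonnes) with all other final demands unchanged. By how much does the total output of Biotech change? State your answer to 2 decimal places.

I − A =
  [   0.90    -0.05    -0.40    -0.10]
  [  -0.35     0.70    -0.05    -0.30]
  [  -0.05    -0.10     1.00    -0.05]
  [  -0.15     0.00    -0.45     0.80]
Compute the cofactors C_ij = (−1)^(i+j)·(3×3 minor ij) of I−A; the adjugate is their transpose:
adj(I−A) = Cᵀ =
  [ 0.526750   0.075375   0.264250   0.110625]
  [ 0.326250   0.663500   0.302500   0.308500]
  [ 0.065750   0.072875   0.477250   0.065375]
  [ 0.135750   0.055125   0.318000   0.579875]
det(I−A) = Σ_j (I−A)_1j·C_1j = (0.90)(0.526750) + (-0.05)(0.326250) + (-0.40)(0.065750) + (-0.10)(0.135750) = 0.4178875
(I − A)⁻¹ = adj(I−A) / det(I−A) ≈
  [   1.2605     0.1804     0.6323     0.2647]
  [   0.7807     1.5877     0.7239     0.7382]
  [   0.1573     0.1744     1.1421     0.1564]
  [   0.3248     0.1319     0.7610     1.3876]
Δx = (I − A)⁻¹ Δd with Δd having +60 in the Electronics component and 0 elsewhere.
So Δx_2 = L_21 · (+60), where L_21 = adj(I−A)_21 / det(I−A) = 0.326250 / 0.4178875.
Δx_2 = 0.326250 × (+60) / 0.4178875 = 19.575 / 0.4178875 ≈ 46.84.

Δx_2 = 46.84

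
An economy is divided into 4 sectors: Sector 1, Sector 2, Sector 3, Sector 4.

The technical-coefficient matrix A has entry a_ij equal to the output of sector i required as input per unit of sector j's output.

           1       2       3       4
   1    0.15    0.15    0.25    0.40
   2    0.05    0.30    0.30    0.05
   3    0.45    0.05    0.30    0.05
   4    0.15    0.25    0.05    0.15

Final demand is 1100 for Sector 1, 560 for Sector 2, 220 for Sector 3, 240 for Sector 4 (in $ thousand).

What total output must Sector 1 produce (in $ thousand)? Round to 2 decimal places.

I − A =
  [   0.85    -0.15    -0.25    -0.40]
  [  -0.05     0.70    -0.30    -0.05]
  [  -0.45    -0.05     0.70    -0.05]
  [  -0.15    -0.25    -0.05     0.85]
Compute the cofactors C_ij = (−1)^(i+j)·(3×3 minor ij) of I−A; the adjugate is their transpose:
adj(I−A) = Cᵀ =
  [ 0.389375   0.173625   0.228250   0.206875]
  [ 0.153000   0.355125   0.214375   0.105500]
  [ 0.270500   0.147250   0.440625   0.161875]
  [ 0.129625   0.143750   0.129250   0.298875]
det(I−A) = Σ_j (I−A)_1j·C_1j = (0.85)(0.389375) + (-0.15)(0.153000) + (-0.25)(0.270500) + (-0.40)(0.129625) = 0.18854375
(I − A)⁻¹ = adj(I−A) / det(I−A) ≈
  [   2.0652     0.9209     1.2106     1.0972]
  [   0.8115     1.8835     1.1370     0.5596]
  [   1.4347     0.7810     2.3370     0.8586]
  [   0.6875     0.7624     0.6855     1.5852]
x = (I − A)⁻¹ d = adj(I−A)·d / det(I−A), with det(I−A) = 0.18854375:
  x_1 = (0.389375·1100 + 0.173625·560 + 0.228250·220 + 0.206875·240) / 0.18854375 = 625.4075 / 0.18854375 ≈ 3317.04
  x_2 = (0.153000·1100 + 0.355125·560 + 0.214375·220 + 0.105500·240) / 0.18854375 = 439.6525 / 0.18854375 ≈ 2331.83
  x_3 = (0.270500·1100 + 0.147250·560 + 0.440625·220 + 0.161875·240) / 0.18854375 = 515.7975 / 0.18854375 ≈ 2735.69
  x_4 = (0.129625·1100 + 0.143750·560 + 0.129250·220 + 0.298875·240) / 0.18854375 = 323.2525 / 0.18854375 ≈ 1714.47

x_1 = 3317.04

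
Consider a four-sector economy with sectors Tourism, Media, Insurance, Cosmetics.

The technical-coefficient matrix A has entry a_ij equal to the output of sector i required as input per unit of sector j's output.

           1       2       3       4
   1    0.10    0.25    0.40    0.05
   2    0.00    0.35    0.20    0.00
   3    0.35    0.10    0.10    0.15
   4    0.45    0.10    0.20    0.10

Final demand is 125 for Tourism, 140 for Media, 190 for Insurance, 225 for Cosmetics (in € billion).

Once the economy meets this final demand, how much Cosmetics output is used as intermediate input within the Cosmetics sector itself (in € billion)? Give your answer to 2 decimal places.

I − A =
  [   0.90    -0.25    -0.40    -0.05]
  [   0.00     0.65    -0.20     0.00]
  [  -0.35    -0.10     0.90    -0.15]
  [  -0.45    -0.10    -0.20     0.90]
Compute the cofactors C_ij = (−1)^(i+j)·(3×3 minor ij) of I−A; the adjugate is their transpose:
adj(I−A) = Cᵀ =
  [ 0.486000   0.242500   0.286500   0.074750]
  [ 0.076500   0.525250   0.157500   0.030500]
  [ 0.248625   0.189625   0.511875   0.099125]
  [ 0.306750   0.221750   0.274500   0.400000]
det(I−A) = Σ_j (I−A)_1j·C_1j = (0.90)(0.486000) + (-0.25)(0.076500) + (-0.40)(0.248625) + (-0.05)(0.306750) = 0.3034875
(I − A)⁻¹ = adj(I−A) / det(I−A) ≈
  [   1.6014     0.7990     0.9440     0.2463]
  [   0.2521     1.7307     0.5190     0.1005]
  [   0.8192     0.6248     1.6866     0.3266]
  [   1.0108     0.7307     0.9045     1.3180]
First solve x = (I − A)⁻¹ d = adj(I−A)·d / det(I−A); in particular x_4 = (0.306750·125 + 0.221750·140 + 0.274500·190 + 0.400000·225) / 0.3034875 = 211.54375 / 0.3034875 ≈ 697.0427.
Intermediate flow from 4 to 4: z_44 = a_44 · x_4 = 0.10 × 211.54375 / 0.3034875 = 21.154375 / 0.3034875 ≈ 69.70.

z_44 = 69.70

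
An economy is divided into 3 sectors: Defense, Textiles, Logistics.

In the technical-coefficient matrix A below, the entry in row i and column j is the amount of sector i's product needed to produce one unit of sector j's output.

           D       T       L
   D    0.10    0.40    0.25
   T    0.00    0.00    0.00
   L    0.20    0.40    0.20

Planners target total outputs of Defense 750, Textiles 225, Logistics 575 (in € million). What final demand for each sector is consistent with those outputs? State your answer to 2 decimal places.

I − A =
  [   0.90    -0.40    -0.25]
  [   0.00     1.00     0.00]
  [  -0.20    -0.40     0.80]
d = (I − A) x:
  d_D = (+0.90)·750 + (-0.40)·225 + (-0.25)·575 = 441.25
  d_T = (+0.00)·750 + (+1.00)·225 + (+0.00)·575 = 225.00
  d_L = (-0.20)·750 + (-0.40)·225 + (+0.80)·575 = 220.00

d_D = 441.25, d_T = 225.00, d_L = 220.00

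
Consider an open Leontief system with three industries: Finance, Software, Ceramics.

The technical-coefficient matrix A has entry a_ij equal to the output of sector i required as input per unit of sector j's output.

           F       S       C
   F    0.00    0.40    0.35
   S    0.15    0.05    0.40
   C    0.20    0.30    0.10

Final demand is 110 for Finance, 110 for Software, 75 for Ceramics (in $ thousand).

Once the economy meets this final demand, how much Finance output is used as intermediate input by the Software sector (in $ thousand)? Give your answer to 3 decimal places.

z_FS = 105.082

I − A =
  [   1.00    -0.40    -0.35]
  [  -0.15     0.95    -0.40]
  [  -0.20    -0.30     0.90]
Cofactors of I−A, C_ij = (−1)^(i+j)·(minor ij) (rows/columns in the sector order above):
  C_11 = (0.95)(0.90) − (-0.40)(-0.30) = 0.7350
  C_12 = −[(-0.15)(0.90) − (-0.40)(-0.20)] = 0.2150
  C_13 = (-0.15)(-0.30) − (0.95)(-0.20) = 0.2350
  C_21 = −[(-0.40)(0.90) − (-0.35)(-0.30)] = 0.4650
  C_22 = (1.00)(0.90) − (-0.35)(-0.20) = 0.8300
  C_23 = −[(1.00)(-0.30) − (-0.40)(-0.20)] = 0.3800
  C_31 = (-0.40)(-0.40) − (-0.35)(0.95) = 0.4925
  C_32 = −[(1.00)(-0.40) − (-0.35)(-0.15)] = 0.4525
  C_33 = (1.00)(0.95) − (-0.40)(-0.15) = 0.8900
det(I−A) = Σ_j (I−A)_1j·C_1j = (1.00)(0.7350) + (-0.40)(0.2150) + (-0.35)(0.2350) = 0.56675
adj(I−A) = Cᵀ =
  [ 0.7350   0.4650   0.4925]
  [ 0.2150   0.8300   0.4525]
  [ 0.2350   0.3800   0.8900]
(I − A)⁻¹ = adj(I−A) / det(I−A) ≈
  [   1.2969     0.8205     0.8690]
  [   0.3794     1.4645     0.7984]
  [   0.4146     0.6705     1.5704]
First solve x = (I − A)⁻¹ d = adj(I−A)·d / det(I−A); in particular x_S = (0.2150·110 + 0.8300·110 + 0.4525·75) / 0.56675 = 148.8875 / 0.56675 ≈ 262.70401.
Intermediate flow from F to S: z_FS = a_FS · x_S = 0.40 × 148.8875 / 0.56675 = 59.555 / 0.56675 ≈ 105.082.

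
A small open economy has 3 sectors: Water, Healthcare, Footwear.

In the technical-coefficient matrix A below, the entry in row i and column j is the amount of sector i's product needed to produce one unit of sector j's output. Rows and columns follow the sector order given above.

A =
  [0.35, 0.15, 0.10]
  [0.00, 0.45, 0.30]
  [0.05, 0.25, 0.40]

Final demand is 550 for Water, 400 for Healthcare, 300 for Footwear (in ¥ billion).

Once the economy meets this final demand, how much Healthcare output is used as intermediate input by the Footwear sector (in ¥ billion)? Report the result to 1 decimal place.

z_23 = 355.3

I − A =
  [   0.65    -0.15    -0.10]
  [   0.00     0.55    -0.30]
  [  -0.05    -0.25     0.60]
Cofactors of I−A, C_ij = (−1)^(i+j)·(minor ij) (rows/columns in the sector order above):
  C_11 = (0.55)(0.60) − (-0.30)(-0.25) = 0.2550
  C_12 = −[(0.00)(0.60) − (-0.30)(-0.05)] = 0.0150
  C_13 = (0.00)(-0.25) − (0.55)(-0.05) = 0.0275
  C_21 = −[(-0.15)(0.60) − (-0.10)(-0.25)] = 0.1150
  C_22 = (0.65)(0.60) − (-0.10)(-0.05) = 0.3850
  C_23 = −[(0.65)(-0.25) − (-0.15)(-0.05)] = 0.1700
  C_31 = (-0.15)(-0.30) − (-0.10)(0.55) = 0.1000
  C_32 = −[(0.65)(-0.30) − (-0.10)(0.00)] = 0.1950
  C_33 = (0.65)(0.55) − (-0.15)(0.00) = 0.3575
det(I−A) = Σ_j (I−A)_1j·C_1j = (0.65)(0.2550) + (-0.15)(0.0150) + (-0.10)(0.0275) = 0.16075
adj(I−A) = Cᵀ =
  [ 0.2550   0.1150   0.1000]
  [ 0.0150   0.3850   0.1950]
  [ 0.0275   0.1700   0.3575]
(I − A)⁻¹ = adj(I−A) / det(I−A) ≈
  [   1.5863     0.7154     0.6221]
  [   0.0933     2.3950     1.2131]
  [   0.1711     1.0575     2.2240]
First solve x = (I − A)⁻¹ d = adj(I−A)·d / det(I−A); in particular x_3 = (0.0275·550 + 0.1700·400 + 0.3575·300) / 0.16075 = 190.375 / 0.16075 ≈ 1184.292.
Intermediate flow from 2 to 3: z_23 = a_23 · x_3 = 0.30 × 190.375 / 0.16075 = 57.1125 / 0.16075 ≈ 355.3.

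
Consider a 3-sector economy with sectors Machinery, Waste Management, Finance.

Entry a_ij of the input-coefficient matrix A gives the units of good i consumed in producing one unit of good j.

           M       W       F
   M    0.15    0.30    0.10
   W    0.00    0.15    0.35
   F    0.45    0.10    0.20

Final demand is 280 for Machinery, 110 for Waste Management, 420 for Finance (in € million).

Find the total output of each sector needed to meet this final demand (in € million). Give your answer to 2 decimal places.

x_M = 622.15, x_W = 516.26, x_F = 939.49

I − A =
  [   0.85    -0.30    -0.10]
  [   0.00     0.85    -0.35]
  [  -0.45    -0.10     0.80]
Cofactors of I−A, C_ij = (−1)^(i+j)·(minor ij) (rows/columns in the sector order above):
  C_11 = (0.85)(0.80) − (-0.35)(-0.10) = 0.6450
  C_12 = −[(0.00)(0.80) − (-0.35)(-0.45)] = 0.1575
  C_13 = (0.00)(-0.10) − (0.85)(-0.45) = 0.3825
  C_21 = −[(-0.30)(0.80) − (-0.10)(-0.10)] = 0.2500
  C_22 = (0.85)(0.80) − (-0.10)(-0.45) = 0.6350
  C_23 = −[(0.85)(-0.10) − (-0.30)(-0.45)] = 0.2200
  C_31 = (-0.30)(-0.35) − (-0.10)(0.85) = 0.1900
  C_32 = −[(0.85)(-0.35) − (-0.10)(0.00)] = 0.2975
  C_33 = (0.85)(0.85) − (-0.30)(0.00) = 0.7225
det(I−A) = Σ_j (I−A)_1j·C_1j = (0.85)(0.6450) + (-0.30)(0.1575) + (-0.10)(0.3825) = 0.46275
adj(I−A) = Cᵀ =
  [ 0.6450   0.2500   0.1900]
  [ 0.1575   0.6350   0.2975]
  [ 0.3825   0.2200   0.7225]
(I − A)⁻¹ = adj(I−A) / det(I−A) ≈
  [   1.3938     0.5402     0.4106]
  [   0.3404     1.3722     0.6429]
  [   0.8266     0.4754     1.5613]
x = (I − A)⁻¹ d = adj(I−A)·d / det(I−A), with det(I−A) = 0.46275:
  x_M = (0.6450·280 + 0.2500·110 + 0.1900·420) / 0.46275 = 287.90 / 0.46275 ≈ 622.15
  x_W = (0.1575·280 + 0.6350·110 + 0.2975·420) / 0.46275 = 238.90 / 0.46275 ≈ 516.26
  x_F = (0.3825·280 + 0.2200·110 + 0.7225·420) / 0.46275 = 434.75 / 0.46275 ≈ 939.49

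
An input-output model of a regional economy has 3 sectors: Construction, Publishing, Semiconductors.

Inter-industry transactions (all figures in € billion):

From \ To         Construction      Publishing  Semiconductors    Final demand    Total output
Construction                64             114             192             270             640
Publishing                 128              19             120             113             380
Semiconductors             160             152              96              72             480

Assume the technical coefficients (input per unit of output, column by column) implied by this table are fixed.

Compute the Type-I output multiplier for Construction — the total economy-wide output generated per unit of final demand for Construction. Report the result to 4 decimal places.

m_1 = 2.9981

Technical coefficients a_ij = z_ij / X_j:
  a_11 = 64/640 = 0.10, a_21 = 128/640 = 0.20, a_31 = 160/640 = 0.25
  a_12 = 114/380 = 0.30, a_22 = 19/380 = 0.05, a_32 = 152/380 = 0.40
  a_13 = 192/480 = 0.40, a_23 = 120/480 = 0.25, a_33 = 96/480 = 0.20
I − A =
  [   0.90    -0.30    -0.40]
  [  -0.20     0.95    -0.25]
  [  -0.25    -0.40     0.80]
Cofactors of I−A, C_ij = (−1)^(i+j)·(minor ij) (rows/columns in the sector order above):
  C_11 = (0.95)(0.80) − (-0.25)(-0.40) = 0.6600
  C_12 = −[(-0.20)(0.80) − (-0.25)(-0.25)] = 0.2225
  C_13 = (-0.20)(-0.40) − (0.95)(-0.25) = 0.3175
  C_21 = −[(-0.30)(0.80) − (-0.40)(-0.40)] = 0.4000
  C_22 = (0.90)(0.80) − (-0.40)(-0.25) = 0.6200
  C_23 = −[(0.90)(-0.40) − (-0.30)(-0.25)] = 0.4350
  C_31 = (-0.30)(-0.25) − (-0.40)(0.95) = 0.4550
  C_32 = −[(0.90)(-0.25) − (-0.40)(-0.20)] = 0.3050
  C_33 = (0.90)(0.95) − (-0.30)(-0.20) = 0.7950
det(I−A) = Σ_j (I−A)_1j·C_1j = (0.90)(0.6600) + (-0.30)(0.2225) + (-0.40)(0.3175) = 0.40025
adj(I−A) = Cᵀ =
  [ 0.6600   0.4000   0.4550]
  [ 0.2225   0.6200   0.3050]
  [ 0.3175   0.4350   0.7950]
(I − A)⁻¹ = adj(I−A) / det(I−A) ≈
  [   1.64897     0.99938     1.13679]
  [   0.55590     1.54903     0.76202]
  [   0.79325     1.08682     1.98626]
The output multiplier for sector j is the column-j sum of the Leontief inverse (I − A)⁻¹ = adj(I−A) / det(I−A).
Column 1 of adj(I−A): (0.6600, 0.2225, 0.3175); det(I−A) = 0.40025.
m_1 = (0.6600 + 0.2225 + 0.3175) / 0.40025 = 1.20 / 0.40025 ≈ 2.9981.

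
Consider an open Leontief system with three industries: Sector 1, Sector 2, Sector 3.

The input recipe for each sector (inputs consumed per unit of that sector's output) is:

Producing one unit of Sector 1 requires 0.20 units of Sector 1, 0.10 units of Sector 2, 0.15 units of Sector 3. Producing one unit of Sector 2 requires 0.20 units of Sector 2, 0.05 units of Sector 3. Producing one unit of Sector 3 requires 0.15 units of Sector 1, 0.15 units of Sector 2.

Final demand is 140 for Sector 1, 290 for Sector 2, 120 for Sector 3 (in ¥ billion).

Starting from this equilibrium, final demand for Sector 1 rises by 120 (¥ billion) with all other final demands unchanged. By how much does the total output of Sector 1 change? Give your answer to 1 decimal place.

Δx_1 = 154.6

I − A =
  [   0.80     0.00    -0.15]
  [  -0.10     0.80    -0.15]
  [  -0.15    -0.05     1.00]
Cofactors of I−A, C_ij = (−1)^(i+j)·(minor ij) (rows/columns in the sector order above):
  C_11 = (0.80)(1.00) − (-0.15)(-0.05) = 0.7925
  C_12 = −[(-0.10)(1.00) − (-0.15)(-0.15)] = 0.1225
  C_13 = (-0.10)(-0.05) − (0.80)(-0.15) = 0.1250
  C_21 = −[(0.00)(1.00) − (-0.15)(-0.05)] = 0.0075
  C_22 = (0.80)(1.00) − (-0.15)(-0.15) = 0.7775
  C_23 = −[(0.80)(-0.05) − (0.00)(-0.15)] = 0.0400
  C_31 = (0.00)(-0.15) − (-0.15)(0.80) = 0.1200
  C_32 = −[(0.80)(-0.15) − (-0.15)(-0.10)] = 0.1350
  C_33 = (0.80)(0.80) − (0.00)(-0.10) = 0.6400
det(I−A) = Σ_j (I−A)_1j·C_1j = (0.80)(0.7925) + (0.00)(0.1225) + (-0.15)(0.1250) = 0.61525
adj(I−A) = Cᵀ =
  [ 0.7925   0.0075   0.1200]
  [ 0.1225   0.7775   0.1350]
  [ 0.1250   0.0400   0.6400]
(I − A)⁻¹ = adj(I−A) / det(I−A) ≈
  [   1.2881     0.0122     0.1950]
  [   0.1991     1.2637     0.2194]
  [   0.2032     0.0650     1.0402]
Δx = (I − A)⁻¹ Δd with Δd having +120 in the Sector 1 component and 0 elsewhere.
So Δx_1 = L_11 · (+120), where L_11 = adj(I−A)_11 / det(I−A) = 0.7925 / 0.61525.
Δx_1 = 0.7925 × (+120) / 0.61525 = 95.10 / 0.61525 ≈ 154.6.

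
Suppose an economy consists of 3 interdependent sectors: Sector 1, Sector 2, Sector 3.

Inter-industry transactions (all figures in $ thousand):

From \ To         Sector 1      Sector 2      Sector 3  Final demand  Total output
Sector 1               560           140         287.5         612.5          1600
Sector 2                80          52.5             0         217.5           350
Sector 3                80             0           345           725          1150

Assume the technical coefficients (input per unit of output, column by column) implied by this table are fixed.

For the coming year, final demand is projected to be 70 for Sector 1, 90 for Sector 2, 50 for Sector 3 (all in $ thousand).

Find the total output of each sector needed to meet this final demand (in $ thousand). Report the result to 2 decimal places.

x_1 = 213.95, x_2 = 118.47, x_3 = 86.71

Technical coefficients a_ij = z_ij / X_j:
  a_11 = 560/1600 = 0.35, a_21 = 80/1600 = 0.05, a_31 = 80/1600 = 0.05
  a_12 = 140/350 = 0.40, a_22 = 52.5/350 = 0.15, a_32 = 0/350 = 0.00
  a_13 = 287.5/1150 = 0.25, a_23 = 0/1150 = 0.00, a_33 = 345/1150 = 0.30
I − A =
  [   0.65    -0.40    -0.25]
  [  -0.05     0.85     0.00]
  [  -0.05     0.00     0.70]
Cofactors of I−A, C_ij = (−1)^(i+j)·(minor ij) (rows/columns in the sector order above):
  C_11 = (0.85)(0.70) − (0.00)(0.00) = 0.5950
  C_12 = −[(-0.05)(0.70) − (0.00)(-0.05)] = 0.0350
  C_13 = (-0.05)(0.00) − (0.85)(-0.05) = 0.0425
  C_21 = −[(-0.40)(0.70) − (-0.25)(0.00)] = 0.2800
  C_22 = (0.65)(0.70) − (-0.25)(-0.05) = 0.4425
  C_23 = −[(0.65)(0.00) − (-0.40)(-0.05)] = 0.0200
  C_31 = (-0.40)(0.00) − (-0.25)(0.85) = 0.2125
  C_32 = −[(0.65)(0.00) − (-0.25)(-0.05)] = 0.0125
  C_33 = (0.65)(0.85) − (-0.40)(-0.05) = 0.5325
det(I−A) = Σ_j (I−A)_1j·C_1j = (0.65)(0.5950) + (-0.40)(0.0350) + (-0.25)(0.0425) = 0.362125
adj(I−A) = Cᵀ =
  [ 0.5950   0.2800   0.2125]
  [ 0.0350   0.4425   0.0125]
  [ 0.0425   0.0200   0.5325]
(I − A)⁻¹ = adj(I−A) / det(I−A) ≈
  [   1.6431     0.7732     0.5868]
  [   0.0967     1.2220     0.0345]
  [   0.1174     0.0552     1.4705]
x = (I − A)⁻¹ d = adj(I−A)·d / det(I−A), with det(I−A) = 0.362125:
  x_1 = (0.5950·70 + 0.2800·90 + 0.2125·50) / 0.362125 = 77.475 / 0.362125 ≈ 213.95
  x_2 = (0.0350·70 + 0.4425·90 + 0.0125·50) / 0.362125 = 42.90 / 0.362125 ≈ 118.47
  x_3 = (0.0425·70 + 0.0200·90 + 0.5325·50) / 0.362125 = 31.40 / 0.362125 ≈ 86.71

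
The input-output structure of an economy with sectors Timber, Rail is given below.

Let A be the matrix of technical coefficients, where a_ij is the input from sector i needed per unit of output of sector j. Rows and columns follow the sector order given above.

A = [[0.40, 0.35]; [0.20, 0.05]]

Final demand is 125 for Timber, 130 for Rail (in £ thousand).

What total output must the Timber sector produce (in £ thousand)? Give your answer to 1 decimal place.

I − A =
  [   0.60    -0.35]
  [  -0.20     0.95]
det(I−A) = (0.60)(0.95) − (-0.35)(-0.20) = 0.5000
adj(I−A) = [[0.95, 0.35], [0.20, 0.60]]
(I − A)⁻¹ = adj(I−A) / det(I−A) ≈
  [   1.9000     0.7000]
  [   0.4000     1.2000]
x = (I − A)⁻¹ d = adj(I−A)·d / det(I−A), with det(I−A) = 0.5000:
  x_T = (0.95·125 + 0.35·130) / 0.5000 = 164.25 / 0.5000 = 328.5
  x_R = (0.20·125 + 0.60·130) / 0.5000 = 103.00 / 0.5000 = 206.0

x_T = 328.5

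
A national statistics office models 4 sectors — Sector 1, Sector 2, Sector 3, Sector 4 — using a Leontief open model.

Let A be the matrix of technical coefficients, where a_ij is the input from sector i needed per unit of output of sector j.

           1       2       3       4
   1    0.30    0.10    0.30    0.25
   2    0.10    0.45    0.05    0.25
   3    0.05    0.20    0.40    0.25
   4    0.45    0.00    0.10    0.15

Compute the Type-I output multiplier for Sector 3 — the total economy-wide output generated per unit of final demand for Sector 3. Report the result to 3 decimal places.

I − A =
  [   0.70    -0.10    -0.30    -0.25]
  [  -0.10     0.55    -0.05    -0.25]
  [  -0.05    -0.20     0.60    -0.25]
  [  -0.45     0.00    -0.10     0.85]
Compute the cofactors C_ij = (−1)^(i+j)·(3×3 minor ij) of I−A; the adjugate is their transpose:
adj(I−A) = Cᵀ =
  [ 0.253250   0.104500   0.160750   0.152500]
  [ 0.125000   0.224250   0.103375   0.133125]
  [ 0.124750   0.112000   0.245625   0.141875]
  [ 0.148750   0.068500   0.114000   0.203500]
det(I−A) = Σ_j (I−A)_1j·C_1j = (0.70)(0.253250) + (-0.10)(0.125000) + (-0.30)(0.124750) + (-0.25)(0.148750) = 0.0901625
(I − A)⁻¹ = adj(I−A) / det(I−A) ≈
  [   2.8088     1.1590     1.7829     1.6914]
  [   1.3864     2.4872     1.1465     1.4765]
  [   1.3836     1.2422     2.7242     1.5735]
  [   1.6498     0.7597     1.2644     2.2570]
The output multiplier for sector j is the column-j sum of the Leontief inverse (I − A)⁻¹ = adj(I−A) / det(I−A).
Column 3 of adj(I−A): (0.160750, 0.103375, 0.245625, 0.114000); det(I−A) = 0.0901625.
m_3 = (0.160750 + 0.103375 + 0.245625 + 0.114000) / 0.0901625 = 0.62375 / 0.0901625 ≈ 6.918.

m_3 = 6.918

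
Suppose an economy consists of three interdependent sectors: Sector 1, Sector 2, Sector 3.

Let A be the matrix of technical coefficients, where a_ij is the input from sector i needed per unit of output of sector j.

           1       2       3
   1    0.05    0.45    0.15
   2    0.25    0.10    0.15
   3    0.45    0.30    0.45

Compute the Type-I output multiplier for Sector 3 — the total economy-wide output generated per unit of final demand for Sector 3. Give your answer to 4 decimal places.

m_3 = 4.2735

I − A =
  [   0.95    -0.45    -0.15]
  [  -0.25     0.90    -0.15]
  [  -0.45    -0.30     0.55]
Cofactors of I−A, C_ij = (−1)^(i+j)·(minor ij) (rows/columns in the sector order above):
  C_11 = (0.90)(0.55) − (-0.15)(-0.30) = 0.4500
  C_12 = −[(-0.25)(0.55) − (-0.15)(-0.45)] = 0.2050
  C_13 = (-0.25)(-0.30) − (0.90)(-0.45) = 0.4800
  C_21 = −[(-0.45)(0.55) − (-0.15)(-0.30)] = 0.2925
  C_22 = (0.95)(0.55) − (-0.15)(-0.45) = 0.4550
  C_23 = −[(0.95)(-0.30) − (-0.45)(-0.45)] = 0.4875
  C_31 = (-0.45)(-0.15) − (-0.15)(0.90) = 0.2025
  C_32 = −[(0.95)(-0.15) − (-0.15)(-0.25)] = 0.1800
  C_33 = (0.95)(0.90) − (-0.45)(-0.25) = 0.7425
det(I−A) = Σ_j (I−A)_1j·C_1j = (0.95)(0.4500) + (-0.45)(0.2050) + (-0.15)(0.4800) = 0.26325
adj(I−A) = Cᵀ =
  [ 0.4500   0.2925   0.2025]
  [ 0.2050   0.4550   0.1800]
  [ 0.4800   0.4875   0.7425]
(I − A)⁻¹ = adj(I−A) / det(I−A) ≈
  [   1.70940     1.11111     0.76923]
  [   0.77873     1.72840     0.68376]
  [   1.82336     1.85185     2.82051]
The output multiplier for sector j is the column-j sum of the Leontief inverse (I − A)⁻¹ = adj(I−A) / det(I−A).
Column 3 of adj(I−A): (0.2025, 0.1800, 0.7425); det(I−A) = 0.26325.
m_3 = (0.2025 + 0.1800 + 0.7425) / 0.26325 = 1.125 / 0.26325 ≈ 4.2735.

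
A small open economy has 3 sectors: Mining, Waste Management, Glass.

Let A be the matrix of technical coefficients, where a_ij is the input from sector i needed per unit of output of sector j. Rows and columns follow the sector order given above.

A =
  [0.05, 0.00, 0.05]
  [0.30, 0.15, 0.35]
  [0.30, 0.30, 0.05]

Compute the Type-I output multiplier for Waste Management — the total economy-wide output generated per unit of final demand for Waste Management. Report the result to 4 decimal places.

m_W = 1.8266

I − A =
  [   0.95     0.00    -0.05]
  [  -0.30     0.85    -0.35]
  [  -0.30    -0.30     0.95]
Cofactors of I−A, C_ij = (−1)^(i+j)·(minor ij) (rows/columns in the sector order above):
  C_11 = (0.85)(0.95) − (-0.35)(-0.30) = 0.7025
  C_12 = −[(-0.30)(0.95) − (-0.35)(-0.30)] = 0.3900
  C_13 = (-0.30)(-0.30) − (0.85)(-0.30) = 0.3450
  C_21 = −[(0.00)(0.95) − (-0.05)(-0.30)] = 0.0150
  C_22 = (0.95)(0.95) − (-0.05)(-0.30) = 0.8875
  C_23 = −[(0.95)(-0.30) − (0.00)(-0.30)] = 0.2850
  C_31 = (0.00)(-0.35) − (-0.05)(0.85) = 0.0425
  C_32 = −[(0.95)(-0.35) − (-0.05)(-0.30)] = 0.3475
  C_33 = (0.95)(0.85) − (0.00)(-0.30) = 0.8075
det(I−A) = Σ_j (I−A)_1j·C_1j = (0.95)(0.7025) + (0.00)(0.3900) + (-0.05)(0.3450) = 0.650125
adj(I−A) = Cᵀ =
  [ 0.7025   0.0150   0.0425]
  [ 0.3900   0.8875   0.3475]
  [ 0.3450   0.2850   0.8075]
(I − A)⁻¹ = adj(I−A) / det(I−A) ≈
  [   1.08056     0.02307     0.06537]
  [   0.59988     1.36512     0.53451]
  [   0.53067     0.43838     1.24207]
The output multiplier for sector j is the column-j sum of the Leontief inverse (I − A)⁻¹ = adj(I−A) / det(I−A).
Column W of adj(I−A): (0.0150, 0.8875, 0.2850); det(I−A) = 0.650125.
m_W = (0.0150 + 0.8875 + 0.2850) / 0.650125 = 1.1875 / 0.650125 ≈ 1.8266.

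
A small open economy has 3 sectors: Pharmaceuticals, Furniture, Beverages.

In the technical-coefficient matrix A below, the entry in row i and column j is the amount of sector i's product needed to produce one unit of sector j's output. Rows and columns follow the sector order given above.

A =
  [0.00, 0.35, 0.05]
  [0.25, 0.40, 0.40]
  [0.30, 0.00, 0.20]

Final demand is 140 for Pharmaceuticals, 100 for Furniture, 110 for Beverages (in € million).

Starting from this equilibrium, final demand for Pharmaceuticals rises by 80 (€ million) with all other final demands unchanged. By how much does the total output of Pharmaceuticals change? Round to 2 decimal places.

I − A =
  [   1.00    -0.35    -0.05]
  [  -0.25     0.60    -0.40]
  [  -0.30     0.00     0.80]
Cofactors of I−A, C_ij = (−1)^(i+j)·(minor ij) (rows/columns in the sector order above):
  C_11 = (0.60)(0.80) − (-0.40)(0.00) = 0.4800
  C_12 = −[(-0.25)(0.80) − (-0.40)(-0.30)] = 0.3200
  C_13 = (-0.25)(0.00) − (0.60)(-0.30) = 0.1800
  C_21 = −[(-0.35)(0.80) − (-0.05)(0.00)] = 0.2800
  C_22 = (1.00)(0.80) − (-0.05)(-0.30) = 0.7850
  C_23 = −[(1.00)(0.00) − (-0.35)(-0.30)] = 0.1050
  C_31 = (-0.35)(-0.40) − (-0.05)(0.60) = 0.1700
  C_32 = −[(1.00)(-0.40) − (-0.05)(-0.25)] = 0.4125
  C_33 = (1.00)(0.60) − (-0.35)(-0.25) = 0.5125
det(I−A) = Σ_j (I−A)_1j·C_1j = (1.00)(0.4800) + (-0.35)(0.3200) + (-0.05)(0.1800) = 0.3590
adj(I−A) = Cᵀ =
  [ 0.4800   0.2800   0.1700]
  [ 0.3200   0.7850   0.4125]
  [ 0.1800   0.1050   0.5125]
(I − A)⁻¹ = adj(I−A) / det(I−A) ≈
  [   1.3370     0.7799     0.4735]
  [   0.8914     2.1866     1.1490]
  [   0.5014     0.2925     1.4276]
Δx = (I − A)⁻¹ Δd with Δd having +80 in the Pharmaceuticals component and 0 elsewhere.
So Δx_1 = L_11 · (+80), where L_11 = adj(I−A)_11 / det(I−A) = 0.4800 / 0.3590.
Δx_1 = 0.4800 × (+80) / 0.3590 = 38.40 / 0.3590 ≈ 106.96.

Δx_1 = 106.96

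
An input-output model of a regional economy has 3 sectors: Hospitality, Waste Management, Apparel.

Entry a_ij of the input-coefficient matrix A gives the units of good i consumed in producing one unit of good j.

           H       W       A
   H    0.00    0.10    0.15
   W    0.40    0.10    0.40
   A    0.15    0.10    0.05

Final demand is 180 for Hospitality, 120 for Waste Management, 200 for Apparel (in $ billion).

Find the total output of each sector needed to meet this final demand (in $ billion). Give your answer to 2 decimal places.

I − A =
  [   1.00    -0.10    -0.15]
  [  -0.40     0.90    -0.40]
  [  -0.15    -0.10     0.95]
Cofactors of I−A, C_ij = (−1)^(i+j)·(minor ij) (rows/columns in the sector order above):
  C_11 = (0.90)(0.95) − (-0.40)(-0.10) = 0.8150
  C_12 = −[(-0.40)(0.95) − (-0.40)(-0.15)] = 0.4400
  C_13 = (-0.40)(-0.10) − (0.90)(-0.15) = 0.1750
  C_21 = −[(-0.10)(0.95) − (-0.15)(-0.10)] = 0.1100
  C_22 = (1.00)(0.95) − (-0.15)(-0.15) = 0.9275
  C_23 = −[(1.00)(-0.10) − (-0.10)(-0.15)] = 0.1150
  C_31 = (-0.10)(-0.40) − (-0.15)(0.90) = 0.1750
  C_32 = −[(1.00)(-0.40) − (-0.15)(-0.40)] = 0.4600
  C_33 = (1.00)(0.90) − (-0.10)(-0.40) = 0.8600
det(I−A) = Σ_j (I−A)_1j·C_1j = (1.00)(0.8150) + (-0.10)(0.4400) + (-0.15)(0.1750) = 0.74475
adj(I−A) = Cᵀ =
  [ 0.8150   0.1100   0.1750]
  [ 0.4400   0.9275   0.4600]
  [ 0.1750   0.1150   0.8600]
(I − A)⁻¹ = adj(I−A) / det(I−A) ≈
  [   1.0943     0.1477     0.2350]
  [   0.5908     1.2454     0.6177]
  [   0.2350     0.1544     1.1547]
x = (I − A)⁻¹ d = adj(I−A)·d / det(I−A), with det(I−A) = 0.74475:
  x_H = (0.8150·180 + 0.1100·120 + 0.1750·200) / 0.74475 = 194.90 / 0.74475 ≈ 261.70
  x_W = (0.4400·180 + 0.9275·120 + 0.4600·200) / 0.74475 = 282.50 / 0.74475 ≈ 379.32
  x_A = (0.1750·180 + 0.1150·120 + 0.8600·200) / 0.74475 = 217.30 / 0.74475 ≈ 291.78

x_H = 261.70, x_W = 379.32, x_A = 291.78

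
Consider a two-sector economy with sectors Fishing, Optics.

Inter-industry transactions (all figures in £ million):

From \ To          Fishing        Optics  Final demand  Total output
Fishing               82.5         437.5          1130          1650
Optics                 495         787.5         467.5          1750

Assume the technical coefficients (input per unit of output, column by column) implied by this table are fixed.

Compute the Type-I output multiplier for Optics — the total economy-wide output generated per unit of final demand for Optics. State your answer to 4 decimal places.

Technical coefficients a_ij = z_ij / X_j:
  a_11 = 82.5/1650 = 0.05, a_21 = 495/1650 = 0.30
  a_12 = 437.5/1750 = 0.25, a_22 = 787.5/1750 = 0.45
I − A =
  [   0.95    -0.25]
  [  -0.30     0.55]
det(I−A) = (0.95)(0.55) − (-0.25)(-0.30) = 0.4475
adj(I−A) = [[0.55, 0.25], [0.30, 0.95]]
(I − A)⁻¹ = adj(I−A) / det(I−A) ≈
  [   1.22905     0.55866]
  [   0.67039     2.12291]
The output multiplier for sector j is the column-j sum of the Leontief inverse (I − A)⁻¹ = adj(I−A) / det(I−A).
Column 2 of adj(I−A): (0.25, 0.95); det(I−A) = 0.4475.
m_2 = (0.25 + 0.95) / 0.4475 = 1.20 / 0.4475 ≈ 2.6816.

m_2 = 2.6816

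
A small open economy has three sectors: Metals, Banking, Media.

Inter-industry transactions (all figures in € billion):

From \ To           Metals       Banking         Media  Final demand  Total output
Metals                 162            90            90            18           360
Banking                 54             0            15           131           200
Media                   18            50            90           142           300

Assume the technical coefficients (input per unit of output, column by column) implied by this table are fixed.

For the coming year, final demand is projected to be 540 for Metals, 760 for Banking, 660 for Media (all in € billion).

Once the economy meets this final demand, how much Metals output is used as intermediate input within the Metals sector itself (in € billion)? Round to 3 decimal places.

z_11 = 1305.519

Technical coefficients a_ij = z_ij / X_j:
  a_11 = 162/360 = 0.45, a_21 = 54/360 = 0.15, a_31 = 18/360 = 0.05
  a_12 = 90/200 = 0.45, a_22 = 0/200 = 0.00, a_32 = 50/200 = 0.25
  a_13 = 90/300 = 0.30, a_23 = 15/300 = 0.05, a_33 = 90/300 = 0.30
I − A =
  [   0.55    -0.45    -0.30]
  [  -0.15     1.00    -0.05]
  [  -0.05    -0.25     0.70]
Cofactors of I−A, C_ij = (−1)^(i+j)·(minor ij) (rows/columns in the sector order above):
  C_11 = (1.00)(0.70) − (-0.05)(-0.25) = 0.6875
  C_12 = −[(-0.15)(0.70) − (-0.05)(-0.05)] = 0.1075
  C_13 = (-0.15)(-0.25) − (1.00)(-0.05) = 0.0875
  C_21 = −[(-0.45)(0.70) − (-0.30)(-0.25)] = 0.3900
  C_22 = (0.55)(0.70) − (-0.30)(-0.05) = 0.3700
  C_23 = −[(0.55)(-0.25) − (-0.45)(-0.05)] = 0.1600
  C_31 = (-0.45)(-0.05) − (-0.30)(1.00) = 0.3225
  C_32 = −[(0.55)(-0.05) − (-0.30)(-0.15)] = 0.0725
  C_33 = (0.55)(1.00) − (-0.45)(-0.15) = 0.4825
det(I−A) = Σ_j (I−A)_1j·C_1j = (0.55)(0.6875) + (-0.45)(0.1075) + (-0.30)(0.0875) = 0.3035
adj(I−A) = Cᵀ =
  [ 0.6875   0.3900   0.3225]
  [ 0.1075   0.3700   0.0725]
  [ 0.0875   0.1600   0.4825]
(I − A)⁻¹ = adj(I−A) / det(I−A) ≈
  [   2.2652     1.2850     1.0626]
  [   0.3542     1.2191     0.2389]
  [   0.2883     0.5272     1.5898]
First solve x = (I − A)⁻¹ d = adj(I−A)·d / det(I−A); in particular x_1 = (0.6875·540 + 0.3900·760 + 0.3225·660) / 0.3035 = 880.50 / 0.3035 ≈ 2901.15321.
Intermediate flow from 1 to 1: z_11 = a_11 · x_1 = 0.45 × 880.50 / 0.3035 = 396.225 / 0.3035 ≈ 1305.519.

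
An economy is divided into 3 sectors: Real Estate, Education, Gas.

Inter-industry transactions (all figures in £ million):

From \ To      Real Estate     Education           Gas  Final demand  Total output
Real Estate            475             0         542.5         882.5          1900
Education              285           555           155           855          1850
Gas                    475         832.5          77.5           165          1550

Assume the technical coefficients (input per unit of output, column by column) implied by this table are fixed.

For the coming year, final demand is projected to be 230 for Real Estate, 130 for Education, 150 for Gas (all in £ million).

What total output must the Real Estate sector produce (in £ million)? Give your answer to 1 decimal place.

x_R = 525.7

Technical coefficients a_ij = z_ij / X_j:
  a_RR = 475/1900 = 0.25, a_ER = 285/1900 = 0.15, a_GR = 475/1900 = 0.25
  a_RE = 0/1850 = 0.00, a_EE = 555/1850 = 0.30, a_GE = 832.5/1850 = 0.45
  a_RG = 542.5/1550 = 0.35, a_EG = 155/1550 = 0.10, a_GG = 77.5/1550 = 0.05
I − A =
  [   0.75     0.00    -0.35]
  [  -0.15     0.70    -0.10]
  [  -0.25    -0.45     0.95]
Cofactors of I−A, C_ij = (−1)^(i+j)·(minor ij) (rows/columns in the sector order above):
  C_11 = (0.70)(0.95) − (-0.10)(-0.45) = 0.6200
  C_12 = −[(-0.15)(0.95) − (-0.10)(-0.25)] = 0.1675
  C_13 = (-0.15)(-0.45) − (0.70)(-0.25) = 0.2425
  C_21 = −[(0.00)(0.95) − (-0.35)(-0.45)] = 0.1575
  C_22 = (0.75)(0.95) − (-0.35)(-0.25) = 0.6250
  C_23 = −[(0.75)(-0.45) − (0.00)(-0.25)] = 0.3375
  C_31 = (0.00)(-0.10) − (-0.35)(0.70) = 0.2450
  C_32 = −[(0.75)(-0.10) − (-0.35)(-0.15)] = 0.1275
  C_33 = (0.75)(0.70) − (0.00)(-0.15) = 0.5250
det(I−A) = Σ_j (I−A)_1j·C_1j = (0.75)(0.6200) + (0.00)(0.1675) + (-0.35)(0.2425) = 0.380125
adj(I−A) = Cᵀ =
  [ 0.6200   0.1575   0.2450]
  [ 0.1675   0.6250   0.1275]
  [ 0.2425   0.3375   0.5250]
(I − A)⁻¹ = adj(I−A) / det(I−A) ≈
  [   1.6310     0.4143     0.6445]
  [   0.4406     1.6442     0.3354]
  [   0.6379     0.8879     1.3811]
x = (I − A)⁻¹ d = adj(I−A)·d / det(I−A), with det(I−A) = 0.380125:
  x_R = (0.6200·230 + 0.1575·130 + 0.2450·150) / 0.380125 = 199.825 / 0.380125 ≈ 525.7
  x_E = (0.1675·230 + 0.6250·130 + 0.1275·150) / 0.380125 = 138.90 / 0.380125 ≈ 365.4
  x_G = (0.2425·230 + 0.3375·130 + 0.5250·150) / 0.380125 = 178.40 / 0.380125 ≈ 469.3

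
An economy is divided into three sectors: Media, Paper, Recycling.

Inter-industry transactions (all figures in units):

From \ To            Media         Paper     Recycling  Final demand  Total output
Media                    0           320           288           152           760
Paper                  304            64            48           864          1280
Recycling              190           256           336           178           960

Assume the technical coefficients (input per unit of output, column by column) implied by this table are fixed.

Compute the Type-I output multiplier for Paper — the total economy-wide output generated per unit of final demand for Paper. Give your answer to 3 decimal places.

m_2 = 2.387

Technical coefficients a_ij = z_ij / X_j:
  a_11 = 0/760 = 0.00, a_21 = 304/760 = 0.40, a_31 = 190/760 = 0.25
  a_12 = 320/1280 = 0.25, a_22 = 64/1280 = 0.05, a_32 = 256/1280 = 0.20
  a_13 = 288/960 = 0.30, a_23 = 48/960 = 0.05, a_33 = 336/960 = 0.35
I − A =
  [   1.00    -0.25    -0.30]
  [  -0.40     0.95    -0.05]
  [  -0.25    -0.20     0.65]
Cofactors of I−A, C_ij = (−1)^(i+j)·(minor ij) (rows/columns in the sector order above):
  C_11 = (0.95)(0.65) − (-0.05)(-0.20) = 0.6075
  C_12 = −[(-0.40)(0.65) − (-0.05)(-0.25)] = 0.2725
  C_13 = (-0.40)(-0.20) − (0.95)(-0.25) = 0.3175
  C_21 = −[(-0.25)(0.65) − (-0.30)(-0.20)] = 0.2225
  C_22 = (1.00)(0.65) − (-0.30)(-0.25) = 0.5750
  C_23 = −[(1.00)(-0.20) − (-0.25)(-0.25)] = 0.2625
  C_31 = (-0.25)(-0.05) − (-0.30)(0.95) = 0.2975
  C_32 = −[(1.00)(-0.05) − (-0.30)(-0.40)] = 0.1700
  C_33 = (1.00)(0.95) − (-0.25)(-0.40) = 0.8500
det(I−A) = Σ_j (I−A)_1j·C_1j = (1.00)(0.6075) + (-0.25)(0.2725) + (-0.30)(0.3175) = 0.444125
adj(I−A) = Cᵀ =
  [ 0.6075   0.2225   0.2975]
  [ 0.2725   0.5750   0.1700]
  [ 0.3175   0.2625   0.8500]
(I − A)⁻¹ = adj(I−A) / det(I−A) ≈
  [   1.3679     0.5010     0.6699]
  [   0.6136     1.2947     0.3828]
  [   0.7149     0.5910     1.9139]
The output multiplier for sector j is the column-j sum of the Leontief inverse (I − A)⁻¹ = adj(I−A) / det(I−A).
Column 2 of adj(I−A): (0.2225, 0.5750, 0.2625); det(I−A) = 0.444125.
m_2 = (0.2225 + 0.5750 + 0.2625) / 0.444125 = 1.06 / 0.444125 ≈ 2.387.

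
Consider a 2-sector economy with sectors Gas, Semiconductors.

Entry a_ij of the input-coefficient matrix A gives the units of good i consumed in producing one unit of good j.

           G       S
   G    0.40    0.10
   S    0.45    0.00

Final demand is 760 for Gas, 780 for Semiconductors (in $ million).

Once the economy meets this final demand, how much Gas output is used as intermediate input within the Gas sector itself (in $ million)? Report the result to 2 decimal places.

I − A =
  [   0.60    -0.10]
  [  -0.45     1.00]
det(I−A) = (0.60)(1.00) − (-0.10)(-0.45) = 0.5550
adj(I−A) = [[1.00, 0.10], [0.45, 0.60]]
(I − A)⁻¹ = adj(I−A) / det(I−A) ≈
  [   1.8018     0.1802]
  [   0.8108     1.0811]
First solve x = (I − A)⁻¹ d = adj(I−A)·d / det(I−A); in particular x_G = (1.00·760 + 0.10·780) / 0.5550 = 838.00 / 0.5550 ≈ 1509.9099.
Intermediate flow from G to G: z_GG = a_GG · x_G = 0.40 × 838.00 / 0.5550 = 335.20 / 0.5550 ≈ 603.96.

z_GG = 603.96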